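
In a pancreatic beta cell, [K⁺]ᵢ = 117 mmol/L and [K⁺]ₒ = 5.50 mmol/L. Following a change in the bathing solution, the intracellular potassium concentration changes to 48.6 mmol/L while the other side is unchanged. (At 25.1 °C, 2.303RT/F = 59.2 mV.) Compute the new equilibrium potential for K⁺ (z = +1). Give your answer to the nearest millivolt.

-56 mV

After the shift: [K⁺]_out = 5.50, [K⁺]_in = 48.6 mmol/L.
E_new = (59.2/1)·log₁₀(5.50/48.6) = 59.20 · (-0.9463) = -56.02 mV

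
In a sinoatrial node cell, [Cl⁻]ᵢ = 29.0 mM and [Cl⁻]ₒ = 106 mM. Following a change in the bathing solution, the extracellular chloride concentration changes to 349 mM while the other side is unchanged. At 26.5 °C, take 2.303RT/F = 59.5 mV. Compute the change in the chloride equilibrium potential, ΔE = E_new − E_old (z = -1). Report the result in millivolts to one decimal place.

-30.8 mV

E_old = (59.5/-1)·log₁₀(106/29.0) = -33.49 mV
E_new = (59.5/-1)·log₁₀(349/29.0) = -64.29 mV
ΔE = -64.29 − (-33.49) = -30.79 mV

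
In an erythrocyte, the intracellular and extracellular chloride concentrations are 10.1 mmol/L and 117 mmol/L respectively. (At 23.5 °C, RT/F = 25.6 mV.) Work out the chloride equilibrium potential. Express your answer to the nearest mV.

-63 mV

E = (25.6/z) · ln([Cl⁻]_out/[Cl⁻]_in) with z = -1.
For an anion, dividing by z = -1 reverses the sign.
= (25.6/-1) · ln(117/10.1) = -25.60 · ln(11.58)
= -25.60 · (2.4496) = -62.71 mV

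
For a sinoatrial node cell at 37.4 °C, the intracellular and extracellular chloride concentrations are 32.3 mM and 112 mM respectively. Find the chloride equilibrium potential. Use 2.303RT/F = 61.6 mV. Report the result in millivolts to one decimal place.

E = (61.6/z) · log₁₀([Cl⁻]_out/[Cl⁻]_in) with z = -1.
For an anion, dividing by z = -1 reverses the sign.
= (61.6/-1) · log₁₀(112/32.3) = -61.60 · log₁₀(3.467)
= -61.60 · (0.5400) = -33.26 mV

-33.3 mV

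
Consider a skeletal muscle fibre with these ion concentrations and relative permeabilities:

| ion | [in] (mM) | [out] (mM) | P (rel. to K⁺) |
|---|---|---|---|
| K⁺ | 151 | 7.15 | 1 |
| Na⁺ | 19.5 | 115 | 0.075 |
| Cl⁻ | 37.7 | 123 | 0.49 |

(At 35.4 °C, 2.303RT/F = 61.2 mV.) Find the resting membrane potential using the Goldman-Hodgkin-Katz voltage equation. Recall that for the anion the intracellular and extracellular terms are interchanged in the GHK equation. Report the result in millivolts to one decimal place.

Vm = 61.2 · log₁₀[(Σ P·[cation]ₒ + Σ P·[anion]ᵢ) / (Σ P·[cation]ᵢ + Σ P·[anion]ₒ)]
Numerator = 1×7.15 + 0.075×115 + 0.49×37.7 = 34.25
Denominator = 1×151 + 0.075×19.5 + 0.49×123 = 212.7
Vm = 61.2 · log₁₀(0.16099) = 61.2 × (-0.7932) = -48.54 mV

-48.5 mV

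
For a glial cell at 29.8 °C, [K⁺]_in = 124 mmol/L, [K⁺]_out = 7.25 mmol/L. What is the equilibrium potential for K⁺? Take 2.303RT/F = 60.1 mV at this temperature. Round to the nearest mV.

E = (60.1/z) · log₁₀([K⁺]_out/[K⁺]_in) with z = +1.
= (60.1/1) · log₁₀(7.25/124) = 60.10 · log₁₀(0.05847)
= 60.10 · (-1.2331) = -74.11 mV

-74 mV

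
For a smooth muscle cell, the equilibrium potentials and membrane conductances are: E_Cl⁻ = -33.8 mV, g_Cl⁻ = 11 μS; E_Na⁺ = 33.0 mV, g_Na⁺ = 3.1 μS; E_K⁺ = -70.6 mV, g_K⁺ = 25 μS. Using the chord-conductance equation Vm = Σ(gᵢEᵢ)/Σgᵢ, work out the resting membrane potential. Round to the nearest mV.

Σ gᵢEᵢ = 11·(-33.8) + 3.1·(33.0) + 25·(-70.6) = -2034.50
Σ gᵢ = 11 + 3.1 + 25 = 39.1
Vm = -2034.50 / 39.1 = -52.03 mV

-52 mV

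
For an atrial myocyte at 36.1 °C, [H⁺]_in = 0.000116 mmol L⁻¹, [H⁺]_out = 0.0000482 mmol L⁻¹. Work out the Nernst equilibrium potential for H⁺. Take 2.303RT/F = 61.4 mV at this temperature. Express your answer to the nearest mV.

E = (61.4/z) · log₁₀([H⁺]_out/[H⁺]_in) with z = +1.
= (61.4/1) · log₁₀(0.0000482/0.000116) = 61.40 · log₁₀(0.4155)
= 61.40 · (-0.3814) = -23.42 mV

-23 mV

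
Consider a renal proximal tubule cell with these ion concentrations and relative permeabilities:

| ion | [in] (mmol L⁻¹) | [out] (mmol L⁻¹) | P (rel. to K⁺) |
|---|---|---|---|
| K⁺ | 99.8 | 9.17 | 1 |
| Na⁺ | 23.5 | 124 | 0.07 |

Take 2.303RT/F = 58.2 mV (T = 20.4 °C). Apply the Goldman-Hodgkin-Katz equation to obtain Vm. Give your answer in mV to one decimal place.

-43.9 mV

Vm = 58.2 · log₁₀[(Σ P·[cation]ₒ + Σ P·[anion]ᵢ) / (Σ P·[cation]ᵢ + Σ P·[anion]ₒ)]
Numerator = 1×9.17 + 0.07×124 = 17.85
Denominator = 1×99.8 + 0.07×23.5 = 101.4
Vm = 58.2 · log₁₀(0.17596) = 58.2 × (-0.7546) = -43.92 mV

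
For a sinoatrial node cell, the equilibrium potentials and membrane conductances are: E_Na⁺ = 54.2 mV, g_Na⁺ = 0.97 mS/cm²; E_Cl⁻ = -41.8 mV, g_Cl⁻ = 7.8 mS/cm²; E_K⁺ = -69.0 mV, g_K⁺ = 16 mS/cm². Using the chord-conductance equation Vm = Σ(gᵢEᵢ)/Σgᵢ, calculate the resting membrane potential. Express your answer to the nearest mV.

-56 mV

Σ gᵢEᵢ = 0.97·(54.2) + 7.8·(-41.8) + 16·(-69.0) = -1377.47
Σ gᵢ = 0.97 + 7.8 + 16 = 24.77
Vm = -1377.47 / 24.77 = -55.61 mV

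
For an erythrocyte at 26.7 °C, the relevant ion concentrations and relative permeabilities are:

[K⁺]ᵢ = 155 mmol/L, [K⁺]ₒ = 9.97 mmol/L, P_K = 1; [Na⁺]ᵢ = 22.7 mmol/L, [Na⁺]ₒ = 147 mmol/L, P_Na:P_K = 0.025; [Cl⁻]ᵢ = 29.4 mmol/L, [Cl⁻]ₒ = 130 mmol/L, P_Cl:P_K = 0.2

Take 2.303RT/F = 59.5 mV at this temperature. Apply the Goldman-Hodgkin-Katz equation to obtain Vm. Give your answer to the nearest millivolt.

Vm = 59.5 · log₁₀[(Σ P·[cation]ₒ + Σ P·[anion]ᵢ) / (Σ P·[cation]ᵢ + Σ P·[anion]ₒ)]
Numerator = 1×9.97 + 0.025×147 + 0.2×29.4 = 19.53
Denominator = 1×155 + 0.025×22.7 + 0.2×130 = 181.6
Vm = 59.5 · log₁₀(0.10754) = 59.5 × (-0.9684) = -57.62 mV

-58 mV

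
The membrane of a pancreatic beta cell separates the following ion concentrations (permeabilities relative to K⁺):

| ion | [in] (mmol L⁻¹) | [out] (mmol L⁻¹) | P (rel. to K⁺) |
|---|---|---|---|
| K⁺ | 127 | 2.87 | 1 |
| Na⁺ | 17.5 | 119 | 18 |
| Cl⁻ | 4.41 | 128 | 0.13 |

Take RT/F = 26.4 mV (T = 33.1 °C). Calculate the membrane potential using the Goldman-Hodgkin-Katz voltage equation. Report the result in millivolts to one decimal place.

Vm = 26.4 · ln[(Σ P·[cation]ₒ + Σ P·[anion]ᵢ) / (Σ P·[cation]ᵢ + Σ P·[anion]ₒ)]
Numerator = 1×2.87 + 18×119 + 0.13×4.41 = 2145
Denominator = 1×127 + 18×17.5 + 0.13×128 = 458.6
Vm = 26.4 · ln(4.6778) = 26.4 × (1.5428) = 40.73 mV

40.7 mV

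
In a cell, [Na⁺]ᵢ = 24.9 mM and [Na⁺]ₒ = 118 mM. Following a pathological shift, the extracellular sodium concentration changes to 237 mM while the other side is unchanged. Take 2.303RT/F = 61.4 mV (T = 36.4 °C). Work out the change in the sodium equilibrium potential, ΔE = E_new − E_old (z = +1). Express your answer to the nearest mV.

E_old = (61.4/1)·log₁₀(118/24.9) = 41.49 mV
E_new = (61.4/1)·log₁₀(237/24.9) = 60.08 mV
ΔE = 60.08 − (41.49) = 18.60 mV

19 mV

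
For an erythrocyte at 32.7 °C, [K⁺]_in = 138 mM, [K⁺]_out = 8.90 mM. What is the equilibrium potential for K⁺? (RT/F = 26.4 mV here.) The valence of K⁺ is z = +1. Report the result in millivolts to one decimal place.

-72.4 mV

E = (26.4/z) · ln([K⁺]_out/[K⁺]_in) with z = +1.
= (26.4/1) · ln(8.90/138) = 26.40 · ln(0.06449)
= 26.40 · (-2.7412) = -72.37 mV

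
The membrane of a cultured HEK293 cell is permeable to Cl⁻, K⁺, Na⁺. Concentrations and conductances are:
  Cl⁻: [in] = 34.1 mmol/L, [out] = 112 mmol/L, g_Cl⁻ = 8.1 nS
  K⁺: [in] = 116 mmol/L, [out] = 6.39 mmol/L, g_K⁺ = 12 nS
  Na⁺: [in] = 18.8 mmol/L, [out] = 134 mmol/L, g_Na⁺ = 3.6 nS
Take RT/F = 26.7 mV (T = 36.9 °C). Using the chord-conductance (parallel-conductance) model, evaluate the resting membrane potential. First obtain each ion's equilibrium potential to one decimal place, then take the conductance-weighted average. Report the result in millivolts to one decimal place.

E_Cl⁻ = (26.7/-1)·ln(112/34.1) = -31.8 mV
E_K⁺ = (26.7/1)·ln(6.39/116) = -77.4 mV
E_Na⁺ = (26.7/1)·ln(134/18.8) = 52.4 mV
Vm = (Σ gᵢEᵢ)/(Σ gᵢ) = (8.1·-31.8 + 12·-77.4 + 3.6·52.4) / (8.1 + 12 + 3.6)
= -997.74 / 23.7 = -42.10 mV

-42.1 mV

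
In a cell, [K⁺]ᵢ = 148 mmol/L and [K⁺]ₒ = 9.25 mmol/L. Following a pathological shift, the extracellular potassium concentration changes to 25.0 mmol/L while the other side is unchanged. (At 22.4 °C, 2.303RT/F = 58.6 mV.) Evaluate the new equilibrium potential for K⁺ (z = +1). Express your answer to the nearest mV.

After the shift: [K⁺]_out = 25.0, [K⁺]_in = 148 mmol/L.
E_new = (58.6/1)·log₁₀(25.0/148) = 58.60 · (-0.7723) = -45.26 mV

-45 mV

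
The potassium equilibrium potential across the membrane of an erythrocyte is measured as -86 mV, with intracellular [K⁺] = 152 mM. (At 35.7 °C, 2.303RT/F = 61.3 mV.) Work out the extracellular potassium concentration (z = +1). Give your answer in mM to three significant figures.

Nernst: E = (61.3/1) · log₁₀([out]/[in]), so log₁₀([out]/[in]) = -86.0 × 1 / 61.3 = -1.4029.
[out]/[in] = 10^(-1.4029) = 0.03954.
[out] = 0.03954 × 152 = 6.01 mM.

6.01 mM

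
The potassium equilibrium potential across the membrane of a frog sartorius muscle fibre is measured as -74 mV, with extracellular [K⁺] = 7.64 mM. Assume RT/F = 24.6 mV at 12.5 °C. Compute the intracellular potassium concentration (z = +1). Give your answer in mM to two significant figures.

150 mM

Nernst: E = (24.6/1) · ln([out]/[in]), so ln([out]/[in]) = -74.0 × 1 / 24.6 = -3.0081.
[out]/[in] = e^(-3.0081) = 0.04938.
[in] = 7.64 / 0.04938 = 154.7 mM.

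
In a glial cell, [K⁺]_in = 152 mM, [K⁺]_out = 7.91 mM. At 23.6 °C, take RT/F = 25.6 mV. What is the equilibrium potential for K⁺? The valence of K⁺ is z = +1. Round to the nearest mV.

-76 mV

E = (25.6/z) · ln([K⁺]_out/[K⁺]_in) with z = +1.
= (25.6/1) · ln(7.91/152) = 25.60 · ln(0.05204)
= 25.60 · (-2.9558) = -75.67 mV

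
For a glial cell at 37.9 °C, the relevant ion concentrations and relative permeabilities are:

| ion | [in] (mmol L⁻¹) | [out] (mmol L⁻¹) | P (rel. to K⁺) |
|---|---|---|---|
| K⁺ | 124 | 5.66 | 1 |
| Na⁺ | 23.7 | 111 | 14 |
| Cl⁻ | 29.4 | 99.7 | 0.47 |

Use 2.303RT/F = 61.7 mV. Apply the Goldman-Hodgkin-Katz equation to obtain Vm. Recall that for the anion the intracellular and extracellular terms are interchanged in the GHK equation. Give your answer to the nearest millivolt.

31 mV

Vm = 61.7 · log₁₀[(Σ P·[cation]ₒ + Σ P·[anion]ᵢ) / (Σ P·[cation]ᵢ + Σ P·[anion]ₒ)]
Numerator = 1×5.66 + 14×111 + 0.47×29.4 = 1573
Denominator = 1×124 + 14×23.7 + 0.47×99.7 = 502.7
Vm = 61.7 · log₁₀(3.1303) = 61.7 × (0.4956) = 30.58 mV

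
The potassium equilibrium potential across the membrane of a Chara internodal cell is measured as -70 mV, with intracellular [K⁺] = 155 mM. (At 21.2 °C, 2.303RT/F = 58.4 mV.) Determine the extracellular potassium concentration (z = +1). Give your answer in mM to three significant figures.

Nernst: E = (58.4/1) · log₁₀([out]/[in]), so log₁₀([out]/[in]) = -70.0 × 1 / 58.4 = -1.1986.
[out]/[in] = 10^(-1.1986) = 0.0633.
[out] = 0.0633 × 155 = 9.811 mM.

9.81 mM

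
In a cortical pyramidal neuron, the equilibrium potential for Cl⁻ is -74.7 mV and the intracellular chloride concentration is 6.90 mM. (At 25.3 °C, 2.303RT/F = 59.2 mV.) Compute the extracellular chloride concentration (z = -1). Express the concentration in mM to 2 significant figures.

Nernst: E = (59.2/-1) · log₁₀([out]/[in]), so log₁₀([out]/[in]) = -74.7 × -1 / 59.2 = 1.2618.
[out]/[in] = 10^(1.2618) = 18.27.
[out] = 18.27 × 6.90 = 126.1 mM.

130 mM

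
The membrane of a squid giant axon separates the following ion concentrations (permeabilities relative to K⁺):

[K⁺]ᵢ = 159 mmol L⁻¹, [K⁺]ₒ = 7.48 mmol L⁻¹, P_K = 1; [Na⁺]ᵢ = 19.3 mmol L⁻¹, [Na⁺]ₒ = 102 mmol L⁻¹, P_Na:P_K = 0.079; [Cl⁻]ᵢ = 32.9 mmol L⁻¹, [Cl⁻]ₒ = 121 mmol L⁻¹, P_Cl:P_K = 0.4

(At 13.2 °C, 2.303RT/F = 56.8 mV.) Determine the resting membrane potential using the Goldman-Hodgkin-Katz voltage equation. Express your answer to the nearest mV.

Vm = 56.8 · log₁₀[(Σ P·[cation]ₒ + Σ P·[anion]ᵢ) / (Σ P·[cation]ᵢ + Σ P·[anion]ₒ)]
Numerator = 1×7.48 + 0.079×102 + 0.4×32.9 = 28.7
Denominator = 1×159 + 0.079×19.3 + 0.4×121 = 208.9
Vm = 56.8 · log₁₀(0.13736) = 56.8 × (-0.8621) = -48.97 mV

-49 mV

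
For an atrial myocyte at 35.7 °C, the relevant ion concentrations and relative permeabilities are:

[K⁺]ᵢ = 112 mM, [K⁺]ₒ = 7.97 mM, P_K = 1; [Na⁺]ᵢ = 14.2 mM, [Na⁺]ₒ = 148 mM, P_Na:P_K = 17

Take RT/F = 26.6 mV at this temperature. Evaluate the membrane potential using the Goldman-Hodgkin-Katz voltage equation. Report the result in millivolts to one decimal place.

52.3 mV

Vm = 26.6 · ln[(Σ P·[cation]ₒ + Σ P·[anion]ᵢ) / (Σ P·[cation]ᵢ + Σ P·[anion]ₒ)]
Numerator = 1×7.97 + 17×148 = 2524
Denominator = 1×112 + 17×14.2 = 353.4
Vm = 26.6 · ln(7.142) = 26.6 × (1.9660) = 52.30 mV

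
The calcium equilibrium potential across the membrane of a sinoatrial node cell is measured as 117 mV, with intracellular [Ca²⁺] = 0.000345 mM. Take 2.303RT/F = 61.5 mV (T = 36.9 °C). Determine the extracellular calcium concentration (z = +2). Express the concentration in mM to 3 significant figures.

2.20 mM

Nernst: E = (61.5/2) · log₁₀([out]/[in]), so log₁₀([out]/[in]) = 117.0 × 2 / 61.5 = 3.8049.
[out]/[in] = 10^(3.8049) = 6381.
[out] = 6381 × 0.000345 = 2.201 mM.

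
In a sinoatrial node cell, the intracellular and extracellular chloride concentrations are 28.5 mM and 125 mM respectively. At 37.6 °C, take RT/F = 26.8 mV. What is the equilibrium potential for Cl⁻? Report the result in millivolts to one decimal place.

-39.6 mV

E = (26.8/z) · ln([Cl⁻]_out/[Cl⁻]_in) with z = -1.
For an anion, dividing by z = -1 reverses the sign.
= (26.8/-1) · ln(125/28.5) = -26.80 · ln(4.386)
= -26.80 · (1.4784) = -39.62 mV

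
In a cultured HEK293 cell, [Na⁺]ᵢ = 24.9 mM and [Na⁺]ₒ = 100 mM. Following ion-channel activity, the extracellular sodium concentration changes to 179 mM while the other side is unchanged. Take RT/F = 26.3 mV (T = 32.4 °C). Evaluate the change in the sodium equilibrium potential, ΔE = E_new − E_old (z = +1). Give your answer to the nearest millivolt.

E_old = (26.3/1)·ln(100/24.9) = 36.56 mV
E_new = (26.3/1)·ln(179/24.9) = 51.88 mV
ΔE = 51.88 − (36.56) = 15.31 mV

15 mV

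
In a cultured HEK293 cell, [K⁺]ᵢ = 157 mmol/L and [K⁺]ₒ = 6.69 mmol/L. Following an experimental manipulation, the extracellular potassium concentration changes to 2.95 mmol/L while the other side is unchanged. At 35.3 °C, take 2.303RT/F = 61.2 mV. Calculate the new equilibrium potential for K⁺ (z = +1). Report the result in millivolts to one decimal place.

-105.6 mV

After the shift: [K⁺]_out = 2.95, [K⁺]_in = 157 mmol/L.
E_new = (61.2/1)·log₁₀(2.95/157) = 61.20 · (-1.7261) = -105.64 mV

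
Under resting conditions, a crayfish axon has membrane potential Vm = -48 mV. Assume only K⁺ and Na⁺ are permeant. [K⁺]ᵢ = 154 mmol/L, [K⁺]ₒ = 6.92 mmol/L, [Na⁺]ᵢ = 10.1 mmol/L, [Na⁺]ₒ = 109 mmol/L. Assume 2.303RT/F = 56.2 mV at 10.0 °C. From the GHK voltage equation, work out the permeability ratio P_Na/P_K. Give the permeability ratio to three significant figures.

0.136

Let α = P_Na/P_K. GHK: Vm = 56.2·log₁₀[(Kₒ + α·Naₒ)/(Kᵢ + α·Naᵢ)].
10^(Vm/56.2) = 10^(-48.0/56.2) = 0.13993
So 0.13993·(Kᵢ + α·Naᵢ) = Kₒ + α·Naₒ → α = (0.13993·154.0 − 6.92) / (109.0 − 0.13993·10.1)
α = (21.55 − 6.92) / (109.0 − 1.413) = 14.63/107.6 = 0.136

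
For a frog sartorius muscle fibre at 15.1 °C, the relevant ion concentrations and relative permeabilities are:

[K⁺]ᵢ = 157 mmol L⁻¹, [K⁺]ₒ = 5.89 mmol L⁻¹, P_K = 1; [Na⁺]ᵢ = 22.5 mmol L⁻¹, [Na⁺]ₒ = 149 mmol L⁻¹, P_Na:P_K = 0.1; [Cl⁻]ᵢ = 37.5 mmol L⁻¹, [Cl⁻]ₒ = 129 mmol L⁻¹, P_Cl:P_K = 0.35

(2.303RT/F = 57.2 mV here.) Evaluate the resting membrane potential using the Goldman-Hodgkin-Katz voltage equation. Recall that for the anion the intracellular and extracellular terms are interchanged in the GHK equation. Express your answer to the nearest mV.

-45 mV

Vm = 57.2 · log₁₀[(Σ P·[cation]ₒ + Σ P·[anion]ᵢ) / (Σ P·[cation]ᵢ + Σ P·[anion]ₒ)]
Numerator = 1×5.89 + 0.1×149 + 0.35×37.5 = 33.91
Denominator = 1×157 + 0.1×22.5 + 0.35×129 = 204.4
Vm = 57.2 · log₁₀(0.16592) = 57.2 × (-0.7801) = -44.62 mV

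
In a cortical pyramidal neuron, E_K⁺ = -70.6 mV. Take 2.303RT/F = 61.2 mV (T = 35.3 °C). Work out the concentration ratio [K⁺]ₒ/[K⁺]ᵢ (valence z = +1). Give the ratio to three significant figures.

log₁₀([out]/[in]) = E·z/(61.2) = -70.6 × 1 / 61.2 = -1.1536
[out]/[in] = 10^(-1.1536) = 0.07021

0.0702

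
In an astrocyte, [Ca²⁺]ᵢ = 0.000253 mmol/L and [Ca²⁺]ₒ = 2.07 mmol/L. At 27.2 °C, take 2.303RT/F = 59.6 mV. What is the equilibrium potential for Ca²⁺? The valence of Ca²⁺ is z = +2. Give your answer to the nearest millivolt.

E = (59.6/z) · log₁₀([Ca²⁺]_out/[Ca²⁺]_in) with z = +2.
= (59.6/2) · log₁₀(2.07/0.000253) = 29.80 · log₁₀(8182)
= 29.80 · (3.9128) = 116.60 mV

117 mV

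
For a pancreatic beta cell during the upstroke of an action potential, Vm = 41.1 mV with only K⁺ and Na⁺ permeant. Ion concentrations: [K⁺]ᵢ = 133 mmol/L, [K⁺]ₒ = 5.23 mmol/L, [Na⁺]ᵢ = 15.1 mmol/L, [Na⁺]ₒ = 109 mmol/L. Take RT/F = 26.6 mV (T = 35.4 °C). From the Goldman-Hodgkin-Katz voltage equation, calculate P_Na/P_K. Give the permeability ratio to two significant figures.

Let α = P_Na/P_K. GHK: Vm = 26.6·ln[(Kₒ + α·Naₒ)/(Kᵢ + α·Naᵢ)].
e^(Vm/26.6) = e^(41.1/26.6) = 4.6885
So 4.6885·(Kᵢ + α·Naᵢ) = Kₒ + α·Naₒ → α = (4.6885·133.0 − 5.23) / (109.0 − 4.6885·15.1)
α = (623.6 − 5.23) / (109.0 − 70.8) = 618.3/38.2 = 16.19

16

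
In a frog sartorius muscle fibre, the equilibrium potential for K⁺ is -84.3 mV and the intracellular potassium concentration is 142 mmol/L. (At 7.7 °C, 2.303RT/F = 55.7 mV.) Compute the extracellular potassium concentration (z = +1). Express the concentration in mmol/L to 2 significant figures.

4.4 mmol/L

Nernst: E = (55.7/1) · log₁₀([out]/[in]), so log₁₀([out]/[in]) = -84.3 × 1 / 55.7 = -1.5135.
[out]/[in] = 10^(-1.5135) = 0.03066.
[out] = 0.03066 × 142 = 4.353 mmol/L.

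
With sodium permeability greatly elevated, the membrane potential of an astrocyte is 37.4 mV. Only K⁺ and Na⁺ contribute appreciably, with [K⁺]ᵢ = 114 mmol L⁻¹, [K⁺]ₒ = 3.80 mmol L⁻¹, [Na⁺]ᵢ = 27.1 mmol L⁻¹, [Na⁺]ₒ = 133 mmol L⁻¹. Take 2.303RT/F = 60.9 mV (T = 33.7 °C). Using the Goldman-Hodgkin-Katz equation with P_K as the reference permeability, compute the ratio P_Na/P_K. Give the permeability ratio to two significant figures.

22

Let α = P_Na/P_K. GHK: Vm = 60.9·log₁₀[(Kₒ + α·Naₒ)/(Kᵢ + α·Naᵢ)].
10^(Vm/60.9) = 10^(37.4/60.9) = 4.1126
So 4.1126·(Kᵢ + α·Naᵢ) = Kₒ + α·Naₒ → α = (4.1126·114.0 − 3.8) / (133.0 − 4.1126·27.1)
α = (468.8 − 3.8) / (133.0 − 111.5) = 465/21.55 = 21.58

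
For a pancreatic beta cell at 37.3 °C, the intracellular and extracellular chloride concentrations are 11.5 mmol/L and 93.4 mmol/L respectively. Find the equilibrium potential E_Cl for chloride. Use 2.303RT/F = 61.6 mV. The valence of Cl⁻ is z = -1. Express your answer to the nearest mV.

-56 mV

E = (61.6/z) · log₁₀([Cl⁻]_out/[Cl⁻]_in) with z = -1.
For an anion, dividing by z = -1 reverses the sign.
= (61.6/-1) · log₁₀(93.4/11.5) = -61.60 · log₁₀(8.122)
= -61.60 · (0.9096) = -56.03 mV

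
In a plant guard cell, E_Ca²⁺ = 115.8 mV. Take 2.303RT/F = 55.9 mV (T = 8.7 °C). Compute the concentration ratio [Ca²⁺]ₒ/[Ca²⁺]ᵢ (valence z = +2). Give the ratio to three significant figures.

log₁₀([out]/[in]) = E·z/(55.9) = 115.8 × 2 / 55.9 = 4.1431
[out]/[in] = 10^(4.1431) = 1.39e+04

13900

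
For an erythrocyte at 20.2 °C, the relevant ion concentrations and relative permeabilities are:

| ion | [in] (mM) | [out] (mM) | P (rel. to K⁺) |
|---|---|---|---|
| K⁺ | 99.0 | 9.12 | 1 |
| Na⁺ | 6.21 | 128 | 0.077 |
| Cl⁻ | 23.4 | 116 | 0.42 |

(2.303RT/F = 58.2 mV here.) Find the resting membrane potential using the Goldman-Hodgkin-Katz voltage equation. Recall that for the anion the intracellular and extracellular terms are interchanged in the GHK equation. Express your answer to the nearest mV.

Vm = 58.2 · log₁₀[(Σ P·[cation]ₒ + Σ P·[anion]ᵢ) / (Σ P·[cation]ᵢ + Σ P·[anion]ₒ)]
Numerator = 1×9.12 + 0.077×128 + 0.42×23.4 = 28.8
Denominator = 1×99.0 + 0.077×6.21 + 0.42×116 = 148.2
Vm = 58.2 · log₁₀(0.19436) = 58.2 × (-0.7114) = -41.40 mV

-41 mV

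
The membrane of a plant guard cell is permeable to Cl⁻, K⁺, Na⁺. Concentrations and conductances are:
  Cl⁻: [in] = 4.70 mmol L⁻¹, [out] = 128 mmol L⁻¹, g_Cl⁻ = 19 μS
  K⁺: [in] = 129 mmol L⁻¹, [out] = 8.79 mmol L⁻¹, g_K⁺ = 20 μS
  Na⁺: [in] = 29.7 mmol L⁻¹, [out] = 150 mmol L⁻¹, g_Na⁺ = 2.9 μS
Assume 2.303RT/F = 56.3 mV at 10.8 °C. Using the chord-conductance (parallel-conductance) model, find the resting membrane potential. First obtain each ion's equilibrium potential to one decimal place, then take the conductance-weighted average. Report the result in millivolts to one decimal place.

E_Cl⁻ = (56.3/-1)·log₁₀(128/4.70) = -80.8 mV
E_K⁺ = (56.3/1)·log₁₀(8.79/129) = -65.7 mV
E_Na⁺ = (56.3/1)·log₁₀(150/29.7) = 39.6 mV
Vm = (Σ gᵢEᵢ)/(Σ gᵢ) = (19·-80.8 + 20·-65.7 + 2.9·39.6) / (19 + 20 + 2.9)
= -2734.36 / 41.9 = -65.26 mV

-65.3 mV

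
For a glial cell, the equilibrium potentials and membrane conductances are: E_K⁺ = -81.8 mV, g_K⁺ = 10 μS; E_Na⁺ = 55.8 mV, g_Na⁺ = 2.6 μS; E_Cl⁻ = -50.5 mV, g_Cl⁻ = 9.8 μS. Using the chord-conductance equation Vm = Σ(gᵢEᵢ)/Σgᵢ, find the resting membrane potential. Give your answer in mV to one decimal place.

-52.1 mV

Σ gᵢEᵢ = 10·(-81.8) + 2.6·(55.8) + 9.8·(-50.5) = -1167.82
Σ gᵢ = 10 + 2.6 + 9.8 = 22.4
Vm = -1167.82 / 22.4 = -52.13 mV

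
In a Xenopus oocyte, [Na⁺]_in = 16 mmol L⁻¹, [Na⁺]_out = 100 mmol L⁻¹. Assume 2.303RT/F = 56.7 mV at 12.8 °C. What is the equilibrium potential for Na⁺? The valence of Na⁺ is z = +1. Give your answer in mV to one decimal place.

45.1 mV

E = (56.7/z) · log₁₀([Na⁺]_out/[Na⁺]_in) with z = +1.
= (56.7/1) · log₁₀(100/16) = 56.70 · log₁₀(6.25)
= 56.70 · (0.7959) = 45.13 mV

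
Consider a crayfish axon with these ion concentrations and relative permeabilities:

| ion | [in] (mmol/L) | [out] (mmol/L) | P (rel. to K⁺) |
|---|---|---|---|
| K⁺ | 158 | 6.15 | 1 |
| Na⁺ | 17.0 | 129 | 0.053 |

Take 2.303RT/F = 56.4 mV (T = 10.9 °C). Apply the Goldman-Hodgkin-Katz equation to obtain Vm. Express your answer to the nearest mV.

Vm = 56.4 · log₁₀[(Σ P·[cation]ₒ + Σ P·[anion]ᵢ) / (Σ P·[cation]ᵢ + Σ P·[anion]ₒ)]
Numerator = 1×6.15 + 0.053×129 = 12.99
Denominator = 1×158 + 0.053×17.0 = 158.9
Vm = 56.4 · log₁₀(0.08173) = 56.4 × (-1.0876) = -61.34 mV

-61 mV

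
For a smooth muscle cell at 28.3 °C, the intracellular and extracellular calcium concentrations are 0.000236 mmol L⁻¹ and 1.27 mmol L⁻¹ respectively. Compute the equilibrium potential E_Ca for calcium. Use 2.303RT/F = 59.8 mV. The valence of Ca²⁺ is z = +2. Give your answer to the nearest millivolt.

112 mV

E = (59.8/z) · log₁₀([Ca²⁺]_out/[Ca²⁺]_in) with z = +2.
= (59.8/2) · log₁₀(1.27/0.000236) = 29.90 · log₁₀(5381)
= 29.90 · (3.7309) = 111.55 mV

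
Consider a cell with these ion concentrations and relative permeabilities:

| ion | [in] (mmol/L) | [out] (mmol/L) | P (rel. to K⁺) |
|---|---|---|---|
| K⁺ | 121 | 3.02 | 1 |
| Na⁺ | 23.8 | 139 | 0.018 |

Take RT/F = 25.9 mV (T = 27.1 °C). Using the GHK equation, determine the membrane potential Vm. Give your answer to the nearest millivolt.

Vm = 25.9 · ln[(Σ P·[cation]ₒ + Σ P·[anion]ᵢ) / (Σ P·[cation]ᵢ + Σ P·[anion]ₒ)]
Numerator = 1×3.02 + 0.018×139 = 5.522
Denominator = 1×121 + 0.018×23.8 = 121.4
Vm = 25.9 · ln(0.045475) = 25.9 × (-3.0906) = -80.05 mV

-80 mV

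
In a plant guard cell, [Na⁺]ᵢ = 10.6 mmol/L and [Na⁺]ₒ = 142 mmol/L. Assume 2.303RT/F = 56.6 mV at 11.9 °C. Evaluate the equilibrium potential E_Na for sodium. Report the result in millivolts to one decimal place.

E = (56.6/z) · log₁₀([Na⁺]_out/[Na⁺]_in) with z = +1.
= (56.6/1) · log₁₀(142/10.6) = 56.60 · log₁₀(13.4)
= 56.60 · (1.1270) = 63.79 mV

63.8 mV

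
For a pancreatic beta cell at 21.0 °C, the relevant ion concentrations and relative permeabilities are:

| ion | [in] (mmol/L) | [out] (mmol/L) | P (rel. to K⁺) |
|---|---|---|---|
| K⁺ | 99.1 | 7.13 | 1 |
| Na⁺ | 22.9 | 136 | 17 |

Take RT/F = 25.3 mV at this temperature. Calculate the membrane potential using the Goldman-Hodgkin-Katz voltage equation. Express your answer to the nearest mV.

39 mV

Vm = 25.3 · ln[(Σ P·[cation]ₒ + Σ P·[anion]ᵢ) / (Σ P·[cation]ᵢ + Σ P·[anion]ₒ)]
Numerator = 1×7.13 + 17×136 = 2319
Denominator = 1×99.1 + 17×22.9 = 488.4
Vm = 25.3 · ln(4.7484) = 25.3 × (1.5578) = 39.41 mV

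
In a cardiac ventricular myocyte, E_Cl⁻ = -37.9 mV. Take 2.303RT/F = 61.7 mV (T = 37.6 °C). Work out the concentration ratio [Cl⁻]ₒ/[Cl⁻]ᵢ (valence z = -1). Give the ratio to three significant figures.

log₁₀([out]/[in]) = E·z/(61.7) = -37.9 × -1 / 61.7 = 0.6143
[out]/[in] = 10^(0.6143) = 4.114

4.11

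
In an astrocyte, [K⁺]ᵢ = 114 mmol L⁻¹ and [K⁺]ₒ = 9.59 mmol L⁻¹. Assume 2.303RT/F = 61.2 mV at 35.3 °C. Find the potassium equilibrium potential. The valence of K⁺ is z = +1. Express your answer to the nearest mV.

E = (61.2/z) · log₁₀([K⁺]_out/[K⁺]_in) with z = +1.
= (61.2/1) · log₁₀(9.59/114) = 61.20 · log₁₀(0.08412)
= 61.20 · (-1.0751) = -65.80 mV

-66 mV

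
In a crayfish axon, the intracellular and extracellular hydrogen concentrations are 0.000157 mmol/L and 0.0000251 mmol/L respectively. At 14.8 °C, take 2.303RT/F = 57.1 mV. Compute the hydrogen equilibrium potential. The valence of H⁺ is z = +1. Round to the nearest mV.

E = (57.1/z) · log₁₀([H⁺]_out/[H⁺]_in) with z = +1.
= (57.1/1) · log₁₀(0.0000251/0.000157) = 57.10 · log₁₀(0.1599)
= 57.10 · (-0.7962) = -45.46 mV

-45 mV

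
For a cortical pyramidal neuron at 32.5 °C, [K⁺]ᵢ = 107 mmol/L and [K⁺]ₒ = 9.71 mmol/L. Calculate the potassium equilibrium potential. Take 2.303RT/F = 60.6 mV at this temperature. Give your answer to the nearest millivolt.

-63 mV

E = (60.6/z) · log₁₀([K⁺]_out/[K⁺]_in) with z = +1.
= (60.6/1) · log₁₀(9.71/107) = 60.60 · log₁₀(0.09075)
= 60.60 · (-1.0422) = -63.16 mV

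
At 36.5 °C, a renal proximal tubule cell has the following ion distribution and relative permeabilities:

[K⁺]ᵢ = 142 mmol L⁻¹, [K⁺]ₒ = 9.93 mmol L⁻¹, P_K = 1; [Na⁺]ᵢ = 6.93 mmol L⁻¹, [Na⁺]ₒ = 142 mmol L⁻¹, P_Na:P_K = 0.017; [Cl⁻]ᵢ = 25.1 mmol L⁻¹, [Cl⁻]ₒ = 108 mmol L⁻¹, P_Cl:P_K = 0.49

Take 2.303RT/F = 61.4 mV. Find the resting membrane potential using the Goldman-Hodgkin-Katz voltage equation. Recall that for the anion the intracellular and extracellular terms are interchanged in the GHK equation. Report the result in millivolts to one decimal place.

-55.2 mV

Vm = 61.4 · log₁₀[(Σ P·[cation]ₒ + Σ P·[anion]ᵢ) / (Σ P·[cation]ᵢ + Σ P·[anion]ₒ)]
Numerator = 1×9.93 + 0.017×142 + 0.49×25.1 = 24.64
Denominator = 1×142 + 0.017×6.93 + 0.49×108 = 195
Vm = 61.4 · log₁₀(0.12635) = 61.4 × (-0.8984) = -55.16 mV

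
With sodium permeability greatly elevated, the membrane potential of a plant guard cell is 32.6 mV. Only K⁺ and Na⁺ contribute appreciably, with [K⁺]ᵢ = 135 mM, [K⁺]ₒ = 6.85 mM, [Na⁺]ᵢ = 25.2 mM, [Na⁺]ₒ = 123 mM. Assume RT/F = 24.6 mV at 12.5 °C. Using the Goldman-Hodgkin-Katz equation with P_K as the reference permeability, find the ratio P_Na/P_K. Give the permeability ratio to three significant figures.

17.8

Let α = P_Na/P_K. GHK: Vm = 24.6·ln[(Kₒ + α·Naₒ)/(Kᵢ + α·Naᵢ)].
e^(Vm/24.6) = e^(32.6/24.6) = 3.763
So 3.763·(Kᵢ + α·Naᵢ) = Kₒ + α·Naₒ → α = (3.763·135.0 − 6.85) / (123.0 − 3.763·25.2)
α = (508 − 6.85) / (123.0 − 94.83) = 501.1/28.17 = 17.79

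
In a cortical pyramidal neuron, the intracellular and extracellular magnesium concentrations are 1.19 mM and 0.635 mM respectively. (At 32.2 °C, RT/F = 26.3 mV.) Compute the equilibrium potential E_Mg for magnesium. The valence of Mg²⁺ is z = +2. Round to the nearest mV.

-8 mV

E = (26.3/z) · ln([Mg²⁺]_out/[Mg²⁺]_in) with z = +2.
= (26.3/2) · ln(0.635/1.19) = 13.15 · ln(0.5336)
= 13.15 · (-0.6281) = -8.26 mV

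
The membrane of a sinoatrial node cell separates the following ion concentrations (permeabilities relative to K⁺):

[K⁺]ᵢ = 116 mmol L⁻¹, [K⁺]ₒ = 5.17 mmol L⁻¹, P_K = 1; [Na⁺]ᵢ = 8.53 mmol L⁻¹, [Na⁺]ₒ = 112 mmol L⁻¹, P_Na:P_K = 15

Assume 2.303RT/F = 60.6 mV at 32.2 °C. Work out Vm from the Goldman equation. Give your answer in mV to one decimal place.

50.9 mV

Vm = 60.6 · log₁₀[(Σ P·[cation]ₒ + Σ P·[anion]ᵢ) / (Σ P·[cation]ᵢ + Σ P·[anion]ₒ)]
Numerator = 1×5.17 + 15×112 = 1685
Denominator = 1×116 + 15×8.53 = 243.9
Vm = 60.6 · log₁₀(6.9078) = 60.6 × (0.8393) = 50.86 mV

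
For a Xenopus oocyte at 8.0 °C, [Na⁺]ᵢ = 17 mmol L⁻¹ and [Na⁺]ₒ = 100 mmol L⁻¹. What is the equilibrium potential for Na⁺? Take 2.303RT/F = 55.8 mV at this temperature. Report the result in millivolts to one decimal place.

E = (55.8/z) · log₁₀([Na⁺]_out/[Na⁺]_in) with z = +1.
= (55.8/1) · log₁₀(100/17) = 55.80 · log₁₀(5.882)
= 55.80 · (0.7696) = 42.94 mV

42.9 mV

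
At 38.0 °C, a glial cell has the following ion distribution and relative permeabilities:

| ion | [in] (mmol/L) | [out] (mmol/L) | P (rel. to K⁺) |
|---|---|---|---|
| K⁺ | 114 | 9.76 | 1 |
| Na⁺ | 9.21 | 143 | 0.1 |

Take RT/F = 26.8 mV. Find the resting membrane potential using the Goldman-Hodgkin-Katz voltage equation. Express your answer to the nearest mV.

-42 mV

Vm = 26.8 · ln[(Σ P·[cation]ₒ + Σ P·[anion]ᵢ) / (Σ P·[cation]ᵢ + Σ P·[anion]ₒ)]
Numerator = 1×9.76 + 0.1×143 = 24.06
Denominator = 1×114 + 0.1×9.21 = 114.9
Vm = 26.8 · ln(0.20936) = 26.8 × (-1.5637) = -41.91 mV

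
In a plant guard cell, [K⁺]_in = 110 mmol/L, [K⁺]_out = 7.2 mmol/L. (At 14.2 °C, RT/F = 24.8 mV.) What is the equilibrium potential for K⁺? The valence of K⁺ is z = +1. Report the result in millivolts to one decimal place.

E = (24.8/z) · ln([K⁺]_out/[K⁺]_in) with z = +1.
= (24.8/1) · ln(7.2/110) = 24.80 · ln(0.06545)
= 24.80 · (-2.7264) = -67.61 mV

-67.6 mV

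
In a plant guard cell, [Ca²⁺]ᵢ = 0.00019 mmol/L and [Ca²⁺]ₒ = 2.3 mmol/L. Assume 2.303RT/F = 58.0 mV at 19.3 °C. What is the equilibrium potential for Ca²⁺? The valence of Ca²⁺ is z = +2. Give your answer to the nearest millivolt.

118 mV

E = (58.0/z) · log₁₀([Ca²⁺]_out/[Ca²⁺]_in) with z = +2.
= (58.0/2) · log₁₀(2.3/0.00019) = 29.00 · log₁₀(1.211e+04)
= 29.00 · (4.0830) = 118.41 mV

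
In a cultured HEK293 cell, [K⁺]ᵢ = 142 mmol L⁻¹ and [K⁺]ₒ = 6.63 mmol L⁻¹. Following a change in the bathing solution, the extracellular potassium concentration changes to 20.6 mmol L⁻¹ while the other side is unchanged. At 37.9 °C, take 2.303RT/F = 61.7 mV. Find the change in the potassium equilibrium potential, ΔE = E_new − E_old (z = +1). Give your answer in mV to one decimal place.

30.4 mV

E_old = (61.7/1)·log₁₀(6.63/142) = -82.11 mV
E_new = (61.7/1)·log₁₀(20.6/142) = -51.73 mV
ΔE = -51.73 − (-82.11) = 30.38 mV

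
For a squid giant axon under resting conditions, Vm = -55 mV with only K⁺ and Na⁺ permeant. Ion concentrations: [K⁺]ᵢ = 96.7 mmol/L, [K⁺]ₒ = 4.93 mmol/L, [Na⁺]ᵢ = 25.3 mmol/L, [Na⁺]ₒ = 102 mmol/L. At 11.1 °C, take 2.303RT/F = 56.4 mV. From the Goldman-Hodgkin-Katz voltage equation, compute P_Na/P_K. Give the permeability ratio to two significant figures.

Let α = P_Na/P_K. GHK: Vm = 56.4·log₁₀[(Kₒ + α·Naₒ)/(Kᵢ + α·Naᵢ)].
10^(Vm/56.4) = 10^(-55.0/56.4) = 0.10588
So 0.10588·(Kᵢ + α·Naᵢ) = Kₒ + α·Naₒ → α = (0.10588·96.7 − 4.93) / (102.0 − 0.10588·25.3)
α = (10.24 − 4.93) / (102.0 − 2.679) = 5.309/99.32 = 0.05345

0.053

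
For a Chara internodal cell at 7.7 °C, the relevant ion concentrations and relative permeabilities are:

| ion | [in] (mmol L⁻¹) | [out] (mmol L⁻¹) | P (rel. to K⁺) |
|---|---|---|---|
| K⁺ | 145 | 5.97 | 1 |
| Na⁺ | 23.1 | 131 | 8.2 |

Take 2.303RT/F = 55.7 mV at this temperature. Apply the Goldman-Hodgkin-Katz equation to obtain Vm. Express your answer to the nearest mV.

28 mV

Vm = 55.7 · log₁₀[(Σ P·[cation]ₒ + Σ P·[anion]ᵢ) / (Σ P·[cation]ᵢ + Σ P·[anion]ₒ)]
Numerator = 1×5.97 + 8.2×131 = 1080
Denominator = 1×145 + 8.2×23.1 = 334.4
Vm = 55.7 · log₁₀(3.23) = 55.7 × (0.5092) = 28.36 mV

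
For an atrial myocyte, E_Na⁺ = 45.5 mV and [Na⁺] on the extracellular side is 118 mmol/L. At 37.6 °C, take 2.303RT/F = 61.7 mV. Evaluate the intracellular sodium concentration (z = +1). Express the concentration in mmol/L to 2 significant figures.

22 mmol/L

Nernst: E = (61.7/1) · log₁₀([out]/[in]), so log₁₀([out]/[in]) = 45.5 × 1 / 61.7 = 0.7374.
[out]/[in] = 10^(0.7374) = 5.463.
[in] = 118 / 5.463 = 21.6 mmol/L.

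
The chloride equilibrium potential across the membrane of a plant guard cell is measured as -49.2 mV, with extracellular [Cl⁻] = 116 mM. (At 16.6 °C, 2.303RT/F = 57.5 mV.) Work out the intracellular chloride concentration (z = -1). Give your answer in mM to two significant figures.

16 mM

Nernst: E = (57.5/-1) · log₁₀([out]/[in]), so log₁₀([out]/[in]) = -49.2 × -1 / 57.5 = 0.8557.
[out]/[in] = 10^(0.8557) = 7.172.
[in] = 116 / 7.172 = 16.17 mM.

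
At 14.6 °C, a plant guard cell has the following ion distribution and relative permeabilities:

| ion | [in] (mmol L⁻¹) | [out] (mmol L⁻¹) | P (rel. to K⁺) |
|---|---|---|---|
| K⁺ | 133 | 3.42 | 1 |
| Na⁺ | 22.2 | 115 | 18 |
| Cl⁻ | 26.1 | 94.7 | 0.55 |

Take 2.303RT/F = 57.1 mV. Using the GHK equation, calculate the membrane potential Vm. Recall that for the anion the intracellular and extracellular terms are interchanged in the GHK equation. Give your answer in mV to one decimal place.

31.6 mV

Vm = 57.1 · log₁₀[(Σ P·[cation]ₒ + Σ P·[anion]ᵢ) / (Σ P·[cation]ᵢ + Σ P·[anion]ₒ)]
Numerator = 1×3.42 + 18×115 + 0.55×26.1 = 2088
Denominator = 1×133 + 18×22.2 + 0.55×94.7 = 584.7
Vm = 57.1 · log₁₀(3.5708) = 57.1 × (0.5528) = 31.56 mV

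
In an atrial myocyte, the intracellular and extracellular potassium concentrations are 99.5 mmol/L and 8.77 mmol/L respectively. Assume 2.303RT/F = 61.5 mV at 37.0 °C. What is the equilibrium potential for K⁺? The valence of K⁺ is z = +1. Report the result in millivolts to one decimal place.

-64.9 mV

E = (61.5/z) · log₁₀([K⁺]_out/[K⁺]_in) with z = +1.
= (61.5/1) · log₁₀(8.77/99.5) = 61.50 · log₁₀(0.08814)
= 61.50 · (-1.0548) = -64.87 mV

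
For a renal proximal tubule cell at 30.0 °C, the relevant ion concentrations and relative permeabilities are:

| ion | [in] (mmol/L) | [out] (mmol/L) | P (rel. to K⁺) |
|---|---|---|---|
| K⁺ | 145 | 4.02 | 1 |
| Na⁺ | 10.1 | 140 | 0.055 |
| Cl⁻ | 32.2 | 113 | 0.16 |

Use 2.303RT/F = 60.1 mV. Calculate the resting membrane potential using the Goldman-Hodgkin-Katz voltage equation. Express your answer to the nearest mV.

Vm = 60.1 · log₁₀[(Σ P·[cation]ₒ + Σ P·[anion]ᵢ) / (Σ P·[cation]ᵢ + Σ P·[anion]ₒ)]
Numerator = 1×4.02 + 0.055×140 + 0.16×32.2 = 16.87
Denominator = 1×145 + 0.055×10.1 + 0.16×113 = 163.6
Vm = 60.1 · log₁₀(0.10311) = 60.1 × (-0.9867) = -59.30 mV

-59 mV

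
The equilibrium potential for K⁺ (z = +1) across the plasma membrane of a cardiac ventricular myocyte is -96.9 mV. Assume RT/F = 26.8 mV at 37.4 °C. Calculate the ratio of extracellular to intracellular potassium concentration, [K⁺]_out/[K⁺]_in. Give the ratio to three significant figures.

ln([out]/[in]) = E·z/(26.8) = -96.9 × 1 / 26.8 = -3.6157
[out]/[in] = e^(-3.6157) = 0.0269

0.0269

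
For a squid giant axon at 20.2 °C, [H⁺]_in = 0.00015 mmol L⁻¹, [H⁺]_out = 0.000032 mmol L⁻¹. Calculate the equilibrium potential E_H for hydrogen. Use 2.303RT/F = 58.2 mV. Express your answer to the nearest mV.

E = (58.2/z) · log₁₀([H⁺]_out/[H⁺]_in) with z = +1.
= (58.2/1) · log₁₀(0.000032/0.00015) = 58.20 · log₁₀(0.2133)
= 58.20 · (-0.6709) = -39.05 mV

-39 mV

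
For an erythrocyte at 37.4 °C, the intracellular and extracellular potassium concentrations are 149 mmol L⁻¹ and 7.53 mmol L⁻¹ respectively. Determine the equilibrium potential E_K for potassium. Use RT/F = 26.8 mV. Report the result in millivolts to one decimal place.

-80.0 mV

E = (26.8/z) · ln([K⁺]_out/[K⁺]_in) with z = +1.
= (26.8/1) · ln(7.53/149) = 26.80 · ln(0.05054)
= 26.80 · (-2.9851) = -80.00 mV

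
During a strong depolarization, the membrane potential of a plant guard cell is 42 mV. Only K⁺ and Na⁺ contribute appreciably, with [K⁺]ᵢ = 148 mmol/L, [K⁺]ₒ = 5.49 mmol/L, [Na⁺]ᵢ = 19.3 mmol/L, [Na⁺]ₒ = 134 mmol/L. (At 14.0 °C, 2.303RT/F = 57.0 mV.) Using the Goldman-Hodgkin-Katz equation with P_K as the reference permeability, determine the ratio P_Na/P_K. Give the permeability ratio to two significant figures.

28

Let α = P_Na/P_K. GHK: Vm = 57.0·log₁₀[(Kₒ + α·Naₒ)/(Kᵢ + α·Naᵢ)].
10^(Vm/57.0) = 10^(42.0/57.0) = 5.4556
So 5.4556·(Kᵢ + α·Naᵢ) = Kₒ + α·Naₒ → α = (5.4556·148.0 − 5.49) / (134.0 − 5.4556·19.3)
α = (807.4 − 5.49) / (134.0 − 105.3) = 801.9/28.71 = 27.94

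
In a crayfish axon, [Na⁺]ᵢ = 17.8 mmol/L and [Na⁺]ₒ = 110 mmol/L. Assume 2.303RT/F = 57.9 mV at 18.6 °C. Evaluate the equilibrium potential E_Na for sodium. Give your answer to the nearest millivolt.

46 mV

E = (57.9/z) · log₁₀([Na⁺]_out/[Na⁺]_in) with z = +1.
= (57.9/1) · log₁₀(110/17.8) = 57.90 · log₁₀(6.18)
= 57.90 · (0.7910) = 45.80 mV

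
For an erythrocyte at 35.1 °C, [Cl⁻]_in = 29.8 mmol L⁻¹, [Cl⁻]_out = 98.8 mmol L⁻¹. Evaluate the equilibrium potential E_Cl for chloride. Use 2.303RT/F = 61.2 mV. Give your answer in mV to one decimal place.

E = (61.2/z) · log₁₀([Cl⁻]_out/[Cl⁻]_in) with z = -1.
For an anion, dividing by z = -1 reverses the sign.
= (61.2/-1) · log₁₀(98.8/29.8) = -61.20 · log₁₀(3.315)
= -61.20 · (0.5205) = -31.86 mV

-31.9 mV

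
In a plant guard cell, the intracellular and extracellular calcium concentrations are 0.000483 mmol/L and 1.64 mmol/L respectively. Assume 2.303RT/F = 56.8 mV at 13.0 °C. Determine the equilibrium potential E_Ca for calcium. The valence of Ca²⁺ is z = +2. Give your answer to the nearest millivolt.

E = (56.8/z) · log₁₀([Ca²⁺]_out/[Ca²⁺]_in) with z = +2.
= (56.8/2) · log₁₀(1.64/0.000483) = 28.40 · log₁₀(3395)
= 28.40 · (3.5309) = 100.28 mV

100 mV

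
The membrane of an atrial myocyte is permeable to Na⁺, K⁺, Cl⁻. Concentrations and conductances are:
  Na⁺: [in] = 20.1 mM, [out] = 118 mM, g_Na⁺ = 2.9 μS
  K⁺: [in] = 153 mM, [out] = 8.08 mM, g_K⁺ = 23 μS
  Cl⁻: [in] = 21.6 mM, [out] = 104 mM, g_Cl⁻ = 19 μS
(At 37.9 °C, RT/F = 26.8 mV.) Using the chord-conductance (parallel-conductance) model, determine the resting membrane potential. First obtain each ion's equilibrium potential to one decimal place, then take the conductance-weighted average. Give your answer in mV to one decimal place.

-55.1 mV

E_Na⁺ = (26.8/1)·ln(118/20.1) = 47.4 mV
E_K⁺ = (26.8/1)·ln(8.08/153) = -78.8 mV
E_Cl⁻ = (26.8/-1)·ln(104/21.6) = -42.1 mV
Vm = (Σ gᵢEᵢ)/(Σ gᵢ) = (2.9·47.4 + 23·-78.8 + 19·-42.1) / (2.9 + 23 + 19)
= -2474.84 / 44.9 = -55.12 mV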